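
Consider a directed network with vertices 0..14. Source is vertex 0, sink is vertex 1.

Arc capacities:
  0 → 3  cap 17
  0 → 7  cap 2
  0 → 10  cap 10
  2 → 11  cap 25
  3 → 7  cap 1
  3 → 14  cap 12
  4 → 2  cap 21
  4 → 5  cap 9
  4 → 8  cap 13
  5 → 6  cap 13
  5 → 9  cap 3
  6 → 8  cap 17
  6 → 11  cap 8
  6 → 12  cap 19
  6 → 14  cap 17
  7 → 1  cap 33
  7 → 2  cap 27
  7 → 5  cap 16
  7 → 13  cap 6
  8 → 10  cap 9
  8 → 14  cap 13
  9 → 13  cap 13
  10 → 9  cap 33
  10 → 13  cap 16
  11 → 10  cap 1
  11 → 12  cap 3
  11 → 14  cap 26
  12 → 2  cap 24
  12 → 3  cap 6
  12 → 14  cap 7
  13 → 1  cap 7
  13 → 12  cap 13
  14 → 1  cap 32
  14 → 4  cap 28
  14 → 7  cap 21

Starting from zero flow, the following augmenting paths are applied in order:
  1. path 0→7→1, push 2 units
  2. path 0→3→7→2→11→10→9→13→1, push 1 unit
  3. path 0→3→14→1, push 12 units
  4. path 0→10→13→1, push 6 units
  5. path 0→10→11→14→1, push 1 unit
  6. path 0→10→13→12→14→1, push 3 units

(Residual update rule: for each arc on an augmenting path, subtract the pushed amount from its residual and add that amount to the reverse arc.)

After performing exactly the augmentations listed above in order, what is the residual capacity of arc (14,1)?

Residual capacity of (14,1): 16

after path 1 (0→7→1, push 2): res(14,1)=32
after path 2 (0→3→7→2→11→10→9→13→1, push 1): res(14,1)=32
after path 3 (0→3→14→1, push 12): res(14,1)=20
after path 4 (0→10→13→1, push 6): res(14,1)=20
after path 5 (0→10→11→14→1, push 1): res(14,1)=19
after path 6 (0→10→13→12→14→1, push 3): res(14,1)=16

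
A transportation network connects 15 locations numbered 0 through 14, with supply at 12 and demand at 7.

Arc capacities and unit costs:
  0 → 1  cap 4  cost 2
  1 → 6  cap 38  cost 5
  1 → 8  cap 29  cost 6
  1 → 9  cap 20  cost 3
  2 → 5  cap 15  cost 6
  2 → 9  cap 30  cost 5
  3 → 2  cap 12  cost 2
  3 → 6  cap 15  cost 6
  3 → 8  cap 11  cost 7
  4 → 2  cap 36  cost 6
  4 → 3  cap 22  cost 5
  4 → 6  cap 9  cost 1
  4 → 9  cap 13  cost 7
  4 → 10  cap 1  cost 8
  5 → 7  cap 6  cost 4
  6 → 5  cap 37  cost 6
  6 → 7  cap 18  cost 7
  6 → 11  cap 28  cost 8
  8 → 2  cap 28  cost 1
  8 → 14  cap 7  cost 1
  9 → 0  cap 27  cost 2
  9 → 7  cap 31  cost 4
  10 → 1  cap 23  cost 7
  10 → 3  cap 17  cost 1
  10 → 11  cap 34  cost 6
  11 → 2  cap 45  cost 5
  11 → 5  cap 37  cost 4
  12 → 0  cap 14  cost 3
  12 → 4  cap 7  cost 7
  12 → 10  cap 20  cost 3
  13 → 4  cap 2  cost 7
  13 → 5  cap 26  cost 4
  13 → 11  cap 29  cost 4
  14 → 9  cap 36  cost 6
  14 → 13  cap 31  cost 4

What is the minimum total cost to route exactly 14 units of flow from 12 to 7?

Minimum cost for 14 units: 198

shortest-cost path #1: 12→0→1→9→7 push 4 @ unit cost 12 (adds 48)
shortest-cost path #2: 12→4→6→7 push 7 @ unit cost 15 (adds 105)
shortest-cost path #3: 12→10→3→2→9→7 push 3 @ unit cost 15 (adds 45)
total cost = 198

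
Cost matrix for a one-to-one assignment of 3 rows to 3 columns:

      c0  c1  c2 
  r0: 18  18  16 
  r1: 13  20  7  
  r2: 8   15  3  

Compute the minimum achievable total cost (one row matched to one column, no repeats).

optimal assignment: row0→col1 (cost 18), row1→col2 (cost 7), row2→col0 (cost 8)
total = 18 + 7 + 8 = 33

Minimum assignment cost: 33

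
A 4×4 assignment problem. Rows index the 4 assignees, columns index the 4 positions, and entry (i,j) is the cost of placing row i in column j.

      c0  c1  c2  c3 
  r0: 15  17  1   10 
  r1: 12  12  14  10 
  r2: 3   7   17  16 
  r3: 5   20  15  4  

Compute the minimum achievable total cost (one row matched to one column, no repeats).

Minimum assignment cost: 20

optimal assignment: row0→col2 (cost 1), row1→col1 (cost 12), row2→col0 (cost 3), row3→col3 (cost 4)
total = 1 + 12 + 3 + 4 = 20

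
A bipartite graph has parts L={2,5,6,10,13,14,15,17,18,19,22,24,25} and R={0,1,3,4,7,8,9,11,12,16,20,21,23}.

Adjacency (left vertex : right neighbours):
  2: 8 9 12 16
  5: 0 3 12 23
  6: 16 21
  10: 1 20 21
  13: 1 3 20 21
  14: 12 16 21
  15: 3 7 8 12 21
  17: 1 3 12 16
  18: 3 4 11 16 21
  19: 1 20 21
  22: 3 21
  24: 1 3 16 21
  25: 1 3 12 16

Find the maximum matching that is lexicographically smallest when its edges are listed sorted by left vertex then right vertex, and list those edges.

Lex-smallest maximum matching: {(2,8), (5,0), (6,16), (10,1), (13,3), (14,12), (15,7), (18,4), (19,20), (22,21)}

|M| = 10 (so the lex-smallest maximum matching has 10 edges)
process left vertices in ascending order; for each, take the smallest-labelled available neighbour that still permits 10 edges overall, or leave it unmatched if none does
lex-smallest matching: {2-8, 5-0, 6-16, 10-1, 13-3, 14-12, 15-7, 18-4, 19-20, 22-21}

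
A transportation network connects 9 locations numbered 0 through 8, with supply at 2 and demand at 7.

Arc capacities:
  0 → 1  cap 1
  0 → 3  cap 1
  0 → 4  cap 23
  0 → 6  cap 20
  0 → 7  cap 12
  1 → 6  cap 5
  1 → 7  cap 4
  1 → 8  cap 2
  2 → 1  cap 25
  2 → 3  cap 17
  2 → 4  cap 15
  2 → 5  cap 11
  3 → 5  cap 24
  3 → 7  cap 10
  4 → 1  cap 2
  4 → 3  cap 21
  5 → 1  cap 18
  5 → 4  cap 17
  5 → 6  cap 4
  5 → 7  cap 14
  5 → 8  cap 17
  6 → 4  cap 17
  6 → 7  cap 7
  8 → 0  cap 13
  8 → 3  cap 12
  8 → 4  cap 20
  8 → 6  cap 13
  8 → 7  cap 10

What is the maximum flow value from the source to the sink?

Maximum flow value: 54

augment #1: 2→1→7 bottleneck 4, total now 4
augment #2: 2→3→7 bottleneck 10, total now 14
augment #3: 2→5→7 bottleneck 11, total now 25
augment #4: 2→1→6→7 bottleneck 5, total now 30
augment #5: 2→1→8→7 bottleneck 2, total now 32
augment #6: 2→3→5→7 bottleneck 3, total now 35
augment #7: 2→3→5→6→7 bottleneck 2, total now 37
augment #8: 2→3→5→8→7 bottleneck 2, total now 39
augment #9: 2→4→3→5→8→7 bottleneck 6, total now 45
augment #10: 2→4→3→5→8→0→7 bottleneck 9, total now 54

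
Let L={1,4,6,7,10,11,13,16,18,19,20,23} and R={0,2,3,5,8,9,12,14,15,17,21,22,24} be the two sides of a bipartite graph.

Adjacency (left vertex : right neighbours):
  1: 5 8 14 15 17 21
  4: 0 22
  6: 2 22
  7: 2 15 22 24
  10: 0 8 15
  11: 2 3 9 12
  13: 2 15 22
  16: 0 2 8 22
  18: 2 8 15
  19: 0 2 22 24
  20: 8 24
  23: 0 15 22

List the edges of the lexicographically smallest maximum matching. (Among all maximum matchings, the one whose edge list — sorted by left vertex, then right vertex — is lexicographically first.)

Lex-smallest maximum matching: {(1,5), (4,0), (6,2), (7,15), (10,8), (11,3), (13,22), (19,24)}

|M| = 8 (so the lex-smallest maximum matching has 8 edges)
process left vertices in ascending order; for each, take the smallest-labelled available neighbour that still permits 8 edges overall, or leave it unmatched if none does
lex-smallest matching: {1-5, 4-0, 6-2, 7-15, 10-8, 11-3, 13-22, 19-24}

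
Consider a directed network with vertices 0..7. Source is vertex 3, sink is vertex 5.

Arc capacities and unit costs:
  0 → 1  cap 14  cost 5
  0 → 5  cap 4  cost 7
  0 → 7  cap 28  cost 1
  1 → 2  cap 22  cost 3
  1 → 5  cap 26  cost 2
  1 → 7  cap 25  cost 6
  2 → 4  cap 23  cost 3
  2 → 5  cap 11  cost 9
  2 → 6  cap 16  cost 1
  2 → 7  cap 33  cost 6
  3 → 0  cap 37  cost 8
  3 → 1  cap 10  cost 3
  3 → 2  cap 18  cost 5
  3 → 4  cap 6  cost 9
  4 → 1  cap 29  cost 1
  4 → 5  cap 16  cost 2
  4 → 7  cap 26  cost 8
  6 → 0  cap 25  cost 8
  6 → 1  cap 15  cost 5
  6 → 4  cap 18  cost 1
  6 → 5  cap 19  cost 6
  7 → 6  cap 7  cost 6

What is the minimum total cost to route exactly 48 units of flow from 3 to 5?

shortest-cost path #1: 3→1→5 push 10 @ unit cost 5 (adds 50)
shortest-cost path #2: 3→2→6→4→5 push 16 @ unit cost 9 (adds 144)
shortest-cost path #3: 3→2→4→1→5 push 2 @ unit cost 11 (adds 22)
shortest-cost path #4: 3→4→1→5 push 6 @ unit cost 12 (adds 72)
shortest-cost path #5: 3→0→5 push 4 @ unit cost 15 (adds 60)
shortest-cost path #6: 3→0→1→5 push 8 @ unit cost 15 (adds 120)
shortest-cost path #7: 3→0→1→4→6→5 push 2 @ unit cost 17 (adds 34)
total cost = 502

Minimum cost for 48 units: 502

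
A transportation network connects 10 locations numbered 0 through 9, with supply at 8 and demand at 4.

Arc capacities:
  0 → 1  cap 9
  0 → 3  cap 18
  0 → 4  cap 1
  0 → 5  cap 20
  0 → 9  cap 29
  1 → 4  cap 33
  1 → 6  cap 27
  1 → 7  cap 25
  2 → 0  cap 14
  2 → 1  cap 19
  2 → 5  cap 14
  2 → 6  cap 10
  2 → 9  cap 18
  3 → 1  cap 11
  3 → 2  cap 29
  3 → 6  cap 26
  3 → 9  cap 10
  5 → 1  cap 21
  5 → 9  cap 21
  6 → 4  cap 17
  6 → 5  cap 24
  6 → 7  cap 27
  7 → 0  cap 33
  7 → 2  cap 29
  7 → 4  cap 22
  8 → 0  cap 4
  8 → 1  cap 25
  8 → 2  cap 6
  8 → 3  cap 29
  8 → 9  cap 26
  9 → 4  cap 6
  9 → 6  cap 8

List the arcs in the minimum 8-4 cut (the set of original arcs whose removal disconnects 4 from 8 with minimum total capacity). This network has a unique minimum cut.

Min-cut arcs: {(8,0), (8,1), (8,2), (8,3), (9,4), (9,6)} (total capacity 78)

augment #1: 8→0→4 push 1
augment #2: 8→1→4 push 25
augment #3: 8→9→4 push 6
augment #4: 8→0→1→4 push 3
augment #5: 8→2→1→4 push 5
augment #6: 8→2→6→4 push 1
augment #7: 8→3→6→4 push 16
augment #8: 8→3→1→7→4 push 11
augment #9: 8→3→6→7→4 push 2
augment #10: 8→9→6→7→4 push 8
max flow = 78; residual-reachable set from 8 gives S-side
cut edges (S→T): {(8,0), (8,1), (8,2), (8,3), (9,4), (9,6)} total cap 78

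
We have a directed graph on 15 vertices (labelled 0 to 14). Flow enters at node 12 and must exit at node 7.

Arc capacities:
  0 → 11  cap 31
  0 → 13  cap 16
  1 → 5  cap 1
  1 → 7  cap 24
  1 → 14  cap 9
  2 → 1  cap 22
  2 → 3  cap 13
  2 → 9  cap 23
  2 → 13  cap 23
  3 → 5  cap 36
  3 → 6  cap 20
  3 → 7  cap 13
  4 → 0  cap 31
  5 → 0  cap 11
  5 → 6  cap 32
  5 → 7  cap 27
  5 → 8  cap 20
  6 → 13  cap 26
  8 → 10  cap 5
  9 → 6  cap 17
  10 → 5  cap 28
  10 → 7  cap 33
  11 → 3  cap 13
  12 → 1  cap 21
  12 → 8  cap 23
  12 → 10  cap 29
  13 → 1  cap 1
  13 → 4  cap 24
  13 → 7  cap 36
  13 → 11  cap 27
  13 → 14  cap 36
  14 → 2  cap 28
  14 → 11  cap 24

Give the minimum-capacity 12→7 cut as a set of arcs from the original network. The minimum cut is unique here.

augment #1: 12→1→7 push 21
augment #2: 12→10→7 push 29
augment #3: 12→8→10→7 push 4
augment #4: 12→8→10→5→7 push 1
max flow = 55; residual-reachable set from 12 gives S-side
cut edges (S→T): {(8,10), (12,1), (12,10)} total cap 55

Min-cut arcs: {(8,10), (12,1), (12,10)} (total capacity 55)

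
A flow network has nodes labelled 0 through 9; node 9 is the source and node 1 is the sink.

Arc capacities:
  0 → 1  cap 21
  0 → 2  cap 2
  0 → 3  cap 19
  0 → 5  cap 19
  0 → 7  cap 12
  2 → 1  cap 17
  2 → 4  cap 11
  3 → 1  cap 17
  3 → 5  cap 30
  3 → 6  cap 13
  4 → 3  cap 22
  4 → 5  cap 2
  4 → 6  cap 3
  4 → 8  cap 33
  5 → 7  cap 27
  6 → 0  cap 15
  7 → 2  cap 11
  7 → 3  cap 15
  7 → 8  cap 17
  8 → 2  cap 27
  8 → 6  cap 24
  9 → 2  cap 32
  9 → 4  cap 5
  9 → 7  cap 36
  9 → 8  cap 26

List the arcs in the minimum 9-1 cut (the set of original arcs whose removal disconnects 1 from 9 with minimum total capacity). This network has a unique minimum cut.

augment #1: 9→2→1 push 17
augment #2: 9→4→3→1 push 5
augment #3: 9→7→3→1 push 12
augment #4: 9→8→6→0→1 push 15
max flow = 49; residual-reachable set from 9 gives S-side
cut edges (S→T): {(2,1), (3,1), (6,0)} total cap 49

Min-cut arcs: {(2,1), (3,1), (6,0)} (total capacity 49)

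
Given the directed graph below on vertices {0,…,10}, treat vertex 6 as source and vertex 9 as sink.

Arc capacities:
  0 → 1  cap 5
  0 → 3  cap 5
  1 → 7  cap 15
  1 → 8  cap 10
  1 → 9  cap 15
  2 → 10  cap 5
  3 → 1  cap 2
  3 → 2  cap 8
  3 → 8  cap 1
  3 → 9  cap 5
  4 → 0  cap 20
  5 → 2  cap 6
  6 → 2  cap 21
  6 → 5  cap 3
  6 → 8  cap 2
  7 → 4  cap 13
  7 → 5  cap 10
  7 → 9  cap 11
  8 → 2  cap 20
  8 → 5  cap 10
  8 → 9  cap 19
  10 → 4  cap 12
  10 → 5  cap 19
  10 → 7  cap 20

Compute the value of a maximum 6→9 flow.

Maximum flow value: 7

augment #1: 6→8→9 bottleneck 2, total now 2
augment #2: 6→2→10→7→9 bottleneck 5, total now 7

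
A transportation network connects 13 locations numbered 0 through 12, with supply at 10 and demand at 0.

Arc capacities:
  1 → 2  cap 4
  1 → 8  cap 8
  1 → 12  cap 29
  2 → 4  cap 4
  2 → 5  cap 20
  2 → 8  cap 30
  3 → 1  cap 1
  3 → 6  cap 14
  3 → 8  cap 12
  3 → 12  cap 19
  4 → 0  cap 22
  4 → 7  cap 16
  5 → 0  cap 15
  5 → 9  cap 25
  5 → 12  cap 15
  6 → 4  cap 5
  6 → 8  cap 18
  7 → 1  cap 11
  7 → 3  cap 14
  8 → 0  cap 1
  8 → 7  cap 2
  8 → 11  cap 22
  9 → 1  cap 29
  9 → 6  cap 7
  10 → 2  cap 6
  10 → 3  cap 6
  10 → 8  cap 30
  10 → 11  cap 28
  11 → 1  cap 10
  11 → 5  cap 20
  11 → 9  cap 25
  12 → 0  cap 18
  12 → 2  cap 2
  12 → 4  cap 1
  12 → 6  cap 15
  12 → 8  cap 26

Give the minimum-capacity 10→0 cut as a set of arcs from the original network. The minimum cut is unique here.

augment #1: 10→8→0 push 1
augment #2: 10→2→4→0 push 4
augment #3: 10→2→5→0 push 2
augment #4: 10→3→12→0 push 6
augment #5: 10→11→5→0 push 13
augment #6: 10→11→1→12→0 push 10
augment #7: 10→11→5→12→0 push 2
augment #8: 10→11→5→12→4→0 push 1
augment #9: 10→11→9→6→4→0 push 2
augment #10: 10→8→7→3→6→4→0 push 2
augment #11: 10→8→11→9→6→4→0 push 1
max flow = 44; residual-reachable set from 10 gives S-side
cut edges (S→T): {(2,4), (5,0), (6,4), (8,0), (12,0), (12,4)} total cap 44

Min-cut arcs: {(2,4), (5,0), (6,4), (8,0), (12,0), (12,4)} (total capacity 44)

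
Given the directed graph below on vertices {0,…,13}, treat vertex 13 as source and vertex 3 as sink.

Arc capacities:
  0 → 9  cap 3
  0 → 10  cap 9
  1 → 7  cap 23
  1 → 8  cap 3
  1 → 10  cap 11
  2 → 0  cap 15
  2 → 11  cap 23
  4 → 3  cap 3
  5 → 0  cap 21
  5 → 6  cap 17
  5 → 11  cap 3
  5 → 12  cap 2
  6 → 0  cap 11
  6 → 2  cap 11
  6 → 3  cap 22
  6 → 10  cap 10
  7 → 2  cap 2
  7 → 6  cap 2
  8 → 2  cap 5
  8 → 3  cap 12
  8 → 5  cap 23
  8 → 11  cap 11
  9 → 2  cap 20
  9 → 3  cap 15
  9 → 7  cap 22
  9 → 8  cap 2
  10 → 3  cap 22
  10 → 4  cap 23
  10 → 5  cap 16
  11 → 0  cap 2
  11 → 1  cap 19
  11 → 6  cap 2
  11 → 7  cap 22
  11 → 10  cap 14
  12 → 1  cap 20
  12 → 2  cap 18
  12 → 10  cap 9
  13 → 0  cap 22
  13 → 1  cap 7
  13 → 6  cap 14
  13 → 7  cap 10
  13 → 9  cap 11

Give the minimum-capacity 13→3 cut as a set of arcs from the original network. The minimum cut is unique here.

Min-cut arcs: {(0,9), (0,10), (7,2), (7,6), (13,1), (13,6), (13,9)} (total capacity 48)

augment #1: 13→6→3 push 14
augment #2: 13→9→3 push 11
augment #3: 13→0→9→3 push 3
augment #4: 13→0→10→3 push 9
augment #5: 13→1→8→3 push 3
augment #6: 13→1→10→3 push 4
augment #7: 13→7→6→3 push 2
augment #8: 13→7→2→11→6→3 push 2
max flow = 48; residual-reachable set from 13 gives S-side
cut edges (S→T): {(0,9), (0,10), (7,2), (7,6), (13,1), (13,6), (13,9)} total cap 48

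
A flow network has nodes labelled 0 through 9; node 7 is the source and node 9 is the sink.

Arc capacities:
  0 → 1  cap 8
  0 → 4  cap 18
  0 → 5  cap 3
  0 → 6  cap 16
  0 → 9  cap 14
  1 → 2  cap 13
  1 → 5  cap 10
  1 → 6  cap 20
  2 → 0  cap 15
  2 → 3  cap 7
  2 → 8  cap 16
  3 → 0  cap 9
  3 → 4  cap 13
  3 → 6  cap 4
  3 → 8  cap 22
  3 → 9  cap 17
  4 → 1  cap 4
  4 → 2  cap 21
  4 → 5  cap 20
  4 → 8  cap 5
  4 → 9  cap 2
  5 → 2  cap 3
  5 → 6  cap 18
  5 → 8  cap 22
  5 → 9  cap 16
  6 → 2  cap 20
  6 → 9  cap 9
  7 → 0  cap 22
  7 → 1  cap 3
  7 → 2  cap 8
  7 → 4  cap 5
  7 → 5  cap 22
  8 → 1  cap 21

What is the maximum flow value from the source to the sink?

Maximum flow value: 48

augment #1: 7→0→9 bottleneck 14, total now 14
augment #2: 7→4→9 bottleneck 2, total now 16
augment #3: 7→5→9 bottleneck 16, total now 32
augment #4: 7→0→6→9 bottleneck 8, total now 40
augment #5: 7→1→6→9 bottleneck 1, total now 41
augment #6: 7→2→3→9 bottleneck 7, total now 48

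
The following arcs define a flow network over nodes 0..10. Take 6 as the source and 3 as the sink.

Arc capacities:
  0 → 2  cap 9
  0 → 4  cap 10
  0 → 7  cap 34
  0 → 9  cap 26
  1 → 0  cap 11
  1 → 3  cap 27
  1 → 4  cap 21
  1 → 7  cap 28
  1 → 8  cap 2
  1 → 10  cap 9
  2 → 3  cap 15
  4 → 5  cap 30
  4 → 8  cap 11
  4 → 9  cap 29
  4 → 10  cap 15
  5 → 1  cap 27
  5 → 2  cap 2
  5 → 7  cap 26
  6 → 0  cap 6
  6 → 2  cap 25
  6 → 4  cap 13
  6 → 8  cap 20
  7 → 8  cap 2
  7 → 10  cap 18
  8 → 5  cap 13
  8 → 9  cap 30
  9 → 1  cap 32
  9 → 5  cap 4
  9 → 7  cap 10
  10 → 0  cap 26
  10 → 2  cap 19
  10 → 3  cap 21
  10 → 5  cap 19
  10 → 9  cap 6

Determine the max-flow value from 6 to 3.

augment #1: 6→2→3 bottleneck 15, total now 15
augment #2: 6→4→10→3 bottleneck 13, total now 28
augment #3: 6→0→4→10→3 bottleneck 2, total now 30
augment #4: 6→0→7→10→3 bottleneck 4, total now 34
augment #5: 6→8→5→1→3 bottleneck 13, total now 47
augment #6: 6→8→9→1→3 bottleneck 7, total now 54

Maximum flow value: 54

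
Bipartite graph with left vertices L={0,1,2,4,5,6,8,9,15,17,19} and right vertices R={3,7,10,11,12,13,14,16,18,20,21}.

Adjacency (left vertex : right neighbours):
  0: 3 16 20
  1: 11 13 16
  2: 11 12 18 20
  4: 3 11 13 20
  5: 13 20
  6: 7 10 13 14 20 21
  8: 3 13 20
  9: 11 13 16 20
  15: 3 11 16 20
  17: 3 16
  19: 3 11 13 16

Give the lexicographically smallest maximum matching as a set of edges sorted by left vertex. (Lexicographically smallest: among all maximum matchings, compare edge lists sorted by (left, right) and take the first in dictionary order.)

Lex-smallest maximum matching: {(0,3), (1,11), (2,12), (4,13), (5,20), (6,7), (9,16)}

|M| = 7 (so the lex-smallest maximum matching has 7 edges)
process left vertices in ascending order; for each, take the smallest-labelled available neighbour that still permits 7 edges overall, or leave it unmatched if none does
lex-smallest matching: {0-3, 1-11, 2-12, 4-13, 5-20, 6-7, 9-16}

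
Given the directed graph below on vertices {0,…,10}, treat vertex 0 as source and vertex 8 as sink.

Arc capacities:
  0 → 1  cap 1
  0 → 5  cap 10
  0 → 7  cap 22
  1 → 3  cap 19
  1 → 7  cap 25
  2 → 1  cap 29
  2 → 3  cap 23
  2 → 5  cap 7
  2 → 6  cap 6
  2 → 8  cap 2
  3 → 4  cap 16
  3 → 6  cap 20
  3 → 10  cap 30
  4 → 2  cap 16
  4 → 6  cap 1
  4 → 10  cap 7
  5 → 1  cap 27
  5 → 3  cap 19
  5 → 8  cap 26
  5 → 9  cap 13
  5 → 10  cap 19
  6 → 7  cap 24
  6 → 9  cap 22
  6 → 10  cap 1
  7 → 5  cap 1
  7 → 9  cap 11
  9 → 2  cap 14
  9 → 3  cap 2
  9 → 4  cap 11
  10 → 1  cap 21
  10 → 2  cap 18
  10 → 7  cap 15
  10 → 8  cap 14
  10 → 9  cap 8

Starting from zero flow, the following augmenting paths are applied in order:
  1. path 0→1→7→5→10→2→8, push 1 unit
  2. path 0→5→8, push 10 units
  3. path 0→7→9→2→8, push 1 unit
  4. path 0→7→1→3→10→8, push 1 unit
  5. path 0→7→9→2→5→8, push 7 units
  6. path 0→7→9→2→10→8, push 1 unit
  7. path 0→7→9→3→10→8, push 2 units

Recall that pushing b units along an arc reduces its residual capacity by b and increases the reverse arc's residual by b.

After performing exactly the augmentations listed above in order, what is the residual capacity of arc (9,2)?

Residual capacity of (9,2): 5

after path 1 (0→1→7→5→10→2→8, push 1): res(9,2)=14
after path 2 (0→5→8, push 10): res(9,2)=14
after path 3 (0→7→9→2→8, push 1): res(9,2)=13
after path 4 (0→7→1→3→10→8, push 1): res(9,2)=13
after path 5 (0→7→9→2→5→8, push 7): res(9,2)=6
after path 6 (0→7→9→2→10→8, push 1): res(9,2)=5
after path 7 (0→7→9→3→10→8, push 2): res(9,2)=5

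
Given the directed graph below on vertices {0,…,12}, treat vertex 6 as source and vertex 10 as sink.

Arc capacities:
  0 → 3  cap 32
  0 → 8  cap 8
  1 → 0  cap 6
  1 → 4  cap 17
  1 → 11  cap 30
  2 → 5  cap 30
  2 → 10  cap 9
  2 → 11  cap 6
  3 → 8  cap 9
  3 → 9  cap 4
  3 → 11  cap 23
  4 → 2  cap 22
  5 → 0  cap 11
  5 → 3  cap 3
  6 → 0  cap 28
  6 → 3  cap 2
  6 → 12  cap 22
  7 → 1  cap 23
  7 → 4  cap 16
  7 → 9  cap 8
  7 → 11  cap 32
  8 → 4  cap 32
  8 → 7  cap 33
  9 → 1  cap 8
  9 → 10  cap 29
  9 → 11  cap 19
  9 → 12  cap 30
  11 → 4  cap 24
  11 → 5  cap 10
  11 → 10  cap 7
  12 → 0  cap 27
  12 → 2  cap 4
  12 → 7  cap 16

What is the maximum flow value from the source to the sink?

augment #1: 6→3→9→10 bottleneck 2, total now 2
augment #2: 6→12→2→10 bottleneck 4, total now 6
augment #3: 6→0→3→9→10 bottleneck 2, total now 8
augment #4: 6→0→3→11→10 bottleneck 7, total now 15
augment #5: 6→12→7→9→10 bottleneck 8, total now 23
augment #6: 6→0→8→4→2→10 bottleneck 5, total now 28

Maximum flow value: 28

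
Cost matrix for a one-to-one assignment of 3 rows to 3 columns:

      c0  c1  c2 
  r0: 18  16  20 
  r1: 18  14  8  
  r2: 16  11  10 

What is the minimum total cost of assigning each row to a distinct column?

optimal assignment: row0→col0 (cost 18), row1→col2 (cost 8), row2→col1 (cost 11)
total = 18 + 8 + 11 = 37

Minimum assignment cost: 37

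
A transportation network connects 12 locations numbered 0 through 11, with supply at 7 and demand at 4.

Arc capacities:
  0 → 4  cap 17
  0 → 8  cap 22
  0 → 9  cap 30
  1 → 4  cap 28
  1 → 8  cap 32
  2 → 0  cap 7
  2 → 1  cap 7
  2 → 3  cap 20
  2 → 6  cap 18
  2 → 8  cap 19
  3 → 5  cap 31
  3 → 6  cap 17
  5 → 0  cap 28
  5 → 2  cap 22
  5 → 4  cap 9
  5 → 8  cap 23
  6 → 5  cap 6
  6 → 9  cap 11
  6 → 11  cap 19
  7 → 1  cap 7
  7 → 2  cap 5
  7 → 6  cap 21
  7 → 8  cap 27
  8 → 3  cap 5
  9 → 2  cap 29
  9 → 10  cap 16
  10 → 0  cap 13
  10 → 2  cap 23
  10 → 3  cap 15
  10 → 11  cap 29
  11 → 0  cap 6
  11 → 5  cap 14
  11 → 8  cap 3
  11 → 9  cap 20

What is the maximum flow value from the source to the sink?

augment #1: 7→1→4 bottleneck 7, total now 7
augment #2: 7→2→0→4 bottleneck 5, total now 12
augment #3: 7→6→5→4 bottleneck 6, total now 18
augment #4: 7→6→11→0→4 bottleneck 6, total now 24
augment #5: 7→6→11→5→4 bottleneck 3, total now 27
augment #6: 7→6→9→2→0→4 bottleneck 2, total now 29
augment #7: 7→6→9→2→1→4 bottleneck 4, total now 33
augment #8: 7→8→3→5→0→4 bottleneck 4, total now 37
augment #9: 7→8→3→5→2→1→4 bottleneck 1, total now 38

Maximum flow value: 38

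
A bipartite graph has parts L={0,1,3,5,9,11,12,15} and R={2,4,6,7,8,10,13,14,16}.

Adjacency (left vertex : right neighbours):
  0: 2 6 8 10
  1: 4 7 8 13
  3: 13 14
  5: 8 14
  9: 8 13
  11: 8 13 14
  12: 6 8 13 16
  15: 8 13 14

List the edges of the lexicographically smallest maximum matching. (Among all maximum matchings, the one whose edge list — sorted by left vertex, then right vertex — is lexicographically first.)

|M| = 6 (so the lex-smallest maximum matching has 6 edges)
process left vertices in ascending order; for each, take the smallest-labelled available neighbour that still permits 6 edges overall, or leave it unmatched if none does
lex-smallest matching: {0-2, 1-4, 3-13, 5-8, 11-14, 12-6}

Lex-smallest maximum matching: {(0,2), (1,4), (3,13), (5,8), (11,14), (12,6)}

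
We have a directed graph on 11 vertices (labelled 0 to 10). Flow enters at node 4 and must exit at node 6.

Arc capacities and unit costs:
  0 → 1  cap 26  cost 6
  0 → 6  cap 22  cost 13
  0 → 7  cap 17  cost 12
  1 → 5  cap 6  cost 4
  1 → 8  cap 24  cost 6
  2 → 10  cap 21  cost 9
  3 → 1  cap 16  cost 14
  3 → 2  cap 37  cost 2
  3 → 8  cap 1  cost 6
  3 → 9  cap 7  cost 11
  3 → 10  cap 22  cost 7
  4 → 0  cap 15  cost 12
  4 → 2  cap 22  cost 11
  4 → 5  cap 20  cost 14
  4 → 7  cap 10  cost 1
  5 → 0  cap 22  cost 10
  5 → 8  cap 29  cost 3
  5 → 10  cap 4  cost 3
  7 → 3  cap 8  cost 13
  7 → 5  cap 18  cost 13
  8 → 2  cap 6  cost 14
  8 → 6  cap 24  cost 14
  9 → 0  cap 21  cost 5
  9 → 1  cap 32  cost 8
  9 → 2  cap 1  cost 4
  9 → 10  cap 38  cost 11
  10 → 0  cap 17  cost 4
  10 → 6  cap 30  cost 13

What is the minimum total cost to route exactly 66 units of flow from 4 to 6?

Minimum cost for 66 units: 2000

shortest-cost path #1: 4→0→6 push 15 @ unit cost 25 (adds 375)
shortest-cost path #2: 4→5→10→6 push 4 @ unit cost 30 (adds 120)
shortest-cost path #3: 4→5→8→6 push 16 @ unit cost 31 (adds 496)
shortest-cost path #4: 4→7→5→8→6 push 8 @ unit cost 31 (adds 248)
shortest-cost path #5: 4→2→10→6 push 21 @ unit cost 33 (adds 693)
shortest-cost path #6: 4→7→3→10→6 push 2 @ unit cost 34 (adds 68)
total cost = 2000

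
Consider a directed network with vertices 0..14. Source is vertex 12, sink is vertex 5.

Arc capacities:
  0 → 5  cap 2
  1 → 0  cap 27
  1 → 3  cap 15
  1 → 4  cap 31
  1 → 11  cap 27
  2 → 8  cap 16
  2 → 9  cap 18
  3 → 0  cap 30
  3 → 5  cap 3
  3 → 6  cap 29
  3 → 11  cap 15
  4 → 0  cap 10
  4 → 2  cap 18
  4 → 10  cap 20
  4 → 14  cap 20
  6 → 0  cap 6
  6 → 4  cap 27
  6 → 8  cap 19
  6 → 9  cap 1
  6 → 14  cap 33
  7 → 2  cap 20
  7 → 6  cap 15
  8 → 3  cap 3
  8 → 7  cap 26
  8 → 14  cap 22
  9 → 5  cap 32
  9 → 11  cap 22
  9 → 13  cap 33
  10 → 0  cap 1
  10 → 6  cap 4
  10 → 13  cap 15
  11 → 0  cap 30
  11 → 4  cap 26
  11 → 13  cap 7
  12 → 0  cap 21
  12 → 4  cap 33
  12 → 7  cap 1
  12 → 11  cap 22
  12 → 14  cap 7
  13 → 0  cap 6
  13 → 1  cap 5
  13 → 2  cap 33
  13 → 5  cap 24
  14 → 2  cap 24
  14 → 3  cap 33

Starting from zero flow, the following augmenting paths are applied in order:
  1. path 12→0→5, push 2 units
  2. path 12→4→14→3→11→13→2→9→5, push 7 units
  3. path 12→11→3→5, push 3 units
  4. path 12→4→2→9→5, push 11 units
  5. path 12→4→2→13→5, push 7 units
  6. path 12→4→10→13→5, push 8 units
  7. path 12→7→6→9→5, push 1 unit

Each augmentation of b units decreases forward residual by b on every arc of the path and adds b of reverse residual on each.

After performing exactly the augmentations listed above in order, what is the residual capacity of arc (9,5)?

after path 1 (12→0→5, push 2): res(9,5)=32
after path 2 (12→4→14→3→11→13→2→9→5, push 7): res(9,5)=25
after path 3 (12→11→3→5, push 3): res(9,5)=25
after path 4 (12→4→2→9→5, push 11): res(9,5)=14
after path 5 (12→4→2→13→5, push 7): res(9,5)=14
after path 6 (12→4→10→13→5, push 8): res(9,5)=14
after path 7 (12→7→6→9→5, push 1): res(9,5)=13

Residual capacity of (9,5): 13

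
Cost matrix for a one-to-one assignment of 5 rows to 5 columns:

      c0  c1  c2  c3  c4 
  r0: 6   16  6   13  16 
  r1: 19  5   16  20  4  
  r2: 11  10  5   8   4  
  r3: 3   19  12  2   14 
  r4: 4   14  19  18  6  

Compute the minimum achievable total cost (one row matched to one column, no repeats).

optimal assignment: row0→col2 (cost 6), row1→col1 (cost 5), row2→col4 (cost 4), row3→col3 (cost 2), row4→col0 (cost 4)
total = 6 + 5 + 4 + 2 + 4 = 21

Minimum assignment cost: 21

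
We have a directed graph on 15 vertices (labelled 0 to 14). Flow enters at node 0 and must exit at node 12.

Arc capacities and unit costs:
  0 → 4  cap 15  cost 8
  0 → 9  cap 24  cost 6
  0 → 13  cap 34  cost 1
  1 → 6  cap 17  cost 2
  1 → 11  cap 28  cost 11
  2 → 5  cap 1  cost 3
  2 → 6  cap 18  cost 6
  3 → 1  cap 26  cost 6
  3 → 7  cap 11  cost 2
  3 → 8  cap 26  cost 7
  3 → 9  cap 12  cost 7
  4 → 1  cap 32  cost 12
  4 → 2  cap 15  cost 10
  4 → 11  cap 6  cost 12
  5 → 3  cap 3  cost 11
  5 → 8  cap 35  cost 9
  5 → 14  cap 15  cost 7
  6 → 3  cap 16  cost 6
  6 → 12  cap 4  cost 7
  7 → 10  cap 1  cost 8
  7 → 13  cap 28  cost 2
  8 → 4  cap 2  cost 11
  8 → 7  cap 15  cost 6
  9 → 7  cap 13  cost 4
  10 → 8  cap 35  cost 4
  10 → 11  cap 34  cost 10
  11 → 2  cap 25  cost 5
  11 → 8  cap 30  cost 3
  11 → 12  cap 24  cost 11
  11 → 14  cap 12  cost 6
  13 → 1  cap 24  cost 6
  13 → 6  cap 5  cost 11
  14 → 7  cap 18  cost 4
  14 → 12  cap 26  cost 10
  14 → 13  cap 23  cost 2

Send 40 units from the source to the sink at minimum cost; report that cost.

Minimum cost for 40 units: 1258

shortest-cost path #1: 0→13→1→6→12 push 4 @ unit cost 16 (adds 64)
shortest-cost path #2: 0→13→1→11→12 push 20 @ unit cost 29 (adds 580)
shortest-cost path #3: 0→4→11→12 push 4 @ unit cost 31 (adds 124)
shortest-cost path #4: 0→4→11→14→12 push 2 @ unit cost 36 (adds 72)
shortest-cost path #5: 0→13→6→1→11→14→12 push 4 @ unit cost 37 (adds 148)
shortest-cost path #6: 0→4→2→5→14→12 push 1 @ unit cost 38 (adds 38)
shortest-cost path #7: 0→9→7→10→11→14→12 push 1 @ unit cost 44 (adds 44)
shortest-cost path #8: 0→4→1→11→14→12 push 4 @ unit cost 47 (adds 188)
total cost = 1258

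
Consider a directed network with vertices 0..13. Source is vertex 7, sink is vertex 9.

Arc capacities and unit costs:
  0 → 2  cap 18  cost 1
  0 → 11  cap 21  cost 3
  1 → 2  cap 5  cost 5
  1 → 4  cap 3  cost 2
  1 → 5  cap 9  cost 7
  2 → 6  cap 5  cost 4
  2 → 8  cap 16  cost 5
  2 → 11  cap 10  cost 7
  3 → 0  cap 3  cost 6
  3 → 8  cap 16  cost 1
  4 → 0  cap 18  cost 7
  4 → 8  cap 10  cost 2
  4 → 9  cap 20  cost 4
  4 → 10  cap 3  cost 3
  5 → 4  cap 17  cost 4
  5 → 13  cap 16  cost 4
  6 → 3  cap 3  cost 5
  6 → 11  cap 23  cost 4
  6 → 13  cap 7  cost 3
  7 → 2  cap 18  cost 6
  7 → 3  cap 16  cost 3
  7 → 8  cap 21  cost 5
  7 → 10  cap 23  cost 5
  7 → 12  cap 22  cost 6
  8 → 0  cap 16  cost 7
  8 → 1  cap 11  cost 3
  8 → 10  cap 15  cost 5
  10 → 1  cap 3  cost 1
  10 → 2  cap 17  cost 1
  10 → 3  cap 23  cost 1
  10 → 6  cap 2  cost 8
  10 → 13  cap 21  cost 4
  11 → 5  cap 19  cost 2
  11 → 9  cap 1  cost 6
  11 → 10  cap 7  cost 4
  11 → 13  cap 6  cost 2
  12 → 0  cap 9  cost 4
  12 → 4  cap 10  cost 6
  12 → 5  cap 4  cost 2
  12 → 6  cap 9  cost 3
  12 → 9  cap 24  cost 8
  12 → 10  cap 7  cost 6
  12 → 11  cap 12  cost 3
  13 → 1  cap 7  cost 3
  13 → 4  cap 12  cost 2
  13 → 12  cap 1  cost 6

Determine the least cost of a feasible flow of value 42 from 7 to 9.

Minimum cost for 42 units: 630

shortest-cost path #1: 7→10→1→4→9 push 3 @ unit cost 12 (adds 36)
shortest-cost path #2: 7→12→9 push 22 @ unit cost 14 (adds 308)
shortest-cost path #3: 7→10→13→4→9 push 12 @ unit cost 15 (adds 180)
shortest-cost path #4: 7→3→0→11→9 push 1 @ unit cost 18 (adds 18)
shortest-cost path #5: 7→3→8→1→5→4→9 push 4 @ unit cost 22 (adds 88)
total cost = 630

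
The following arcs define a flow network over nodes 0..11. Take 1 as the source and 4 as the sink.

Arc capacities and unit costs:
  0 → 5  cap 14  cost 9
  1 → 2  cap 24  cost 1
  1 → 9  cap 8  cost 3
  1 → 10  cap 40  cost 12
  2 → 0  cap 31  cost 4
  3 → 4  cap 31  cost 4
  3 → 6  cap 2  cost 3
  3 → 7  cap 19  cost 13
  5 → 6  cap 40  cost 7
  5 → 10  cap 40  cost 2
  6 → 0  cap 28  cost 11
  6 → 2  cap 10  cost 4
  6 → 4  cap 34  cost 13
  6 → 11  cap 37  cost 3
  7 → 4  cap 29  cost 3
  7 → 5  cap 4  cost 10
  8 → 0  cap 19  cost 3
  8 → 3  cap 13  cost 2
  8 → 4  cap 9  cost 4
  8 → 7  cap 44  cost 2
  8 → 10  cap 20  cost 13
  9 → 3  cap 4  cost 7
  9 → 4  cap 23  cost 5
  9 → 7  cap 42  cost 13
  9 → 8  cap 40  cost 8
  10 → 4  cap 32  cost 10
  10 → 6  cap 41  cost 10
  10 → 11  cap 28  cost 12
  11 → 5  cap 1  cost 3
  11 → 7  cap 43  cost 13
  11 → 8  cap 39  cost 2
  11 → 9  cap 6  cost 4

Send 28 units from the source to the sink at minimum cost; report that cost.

Minimum cost for 28 units: 504

shortest-cost path #1: 1→9→4 push 8 @ unit cost 8 (adds 64)
shortest-cost path #2: 1→10→4 push 20 @ unit cost 22 (adds 440)
total cost = 504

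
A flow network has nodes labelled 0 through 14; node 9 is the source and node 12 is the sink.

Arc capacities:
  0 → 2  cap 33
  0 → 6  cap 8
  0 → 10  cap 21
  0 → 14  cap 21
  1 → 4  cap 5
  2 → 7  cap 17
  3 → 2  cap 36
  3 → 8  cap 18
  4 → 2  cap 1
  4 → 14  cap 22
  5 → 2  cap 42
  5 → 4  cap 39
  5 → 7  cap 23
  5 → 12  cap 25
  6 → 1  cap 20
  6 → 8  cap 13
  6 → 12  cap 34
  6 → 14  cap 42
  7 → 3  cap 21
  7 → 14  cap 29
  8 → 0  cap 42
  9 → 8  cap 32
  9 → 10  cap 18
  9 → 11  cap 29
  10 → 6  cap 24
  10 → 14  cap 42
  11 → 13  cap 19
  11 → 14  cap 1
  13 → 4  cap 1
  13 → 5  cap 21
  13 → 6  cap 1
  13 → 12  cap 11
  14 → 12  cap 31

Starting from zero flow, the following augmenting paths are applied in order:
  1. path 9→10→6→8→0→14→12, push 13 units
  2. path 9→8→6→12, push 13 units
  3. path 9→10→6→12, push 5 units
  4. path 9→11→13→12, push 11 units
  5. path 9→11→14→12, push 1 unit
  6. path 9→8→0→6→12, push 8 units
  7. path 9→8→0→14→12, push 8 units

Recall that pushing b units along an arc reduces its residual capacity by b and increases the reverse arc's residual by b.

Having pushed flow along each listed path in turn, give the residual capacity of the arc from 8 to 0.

after path 1 (9→10→6→8→0→14→12, push 13): res(8,0)=29
after path 2 (9→8→6→12, push 13): res(8,0)=29
after path 3 (9→10→6→12, push 5): res(8,0)=29
after path 4 (9→11→13→12, push 11): res(8,0)=29
after path 5 (9→11→14→12, push 1): res(8,0)=29
after path 6 (9→8→0→6→12, push 8): res(8,0)=21
after path 7 (9→8→0→14→12, push 8): res(8,0)=13

Residual capacity of (8,0): 13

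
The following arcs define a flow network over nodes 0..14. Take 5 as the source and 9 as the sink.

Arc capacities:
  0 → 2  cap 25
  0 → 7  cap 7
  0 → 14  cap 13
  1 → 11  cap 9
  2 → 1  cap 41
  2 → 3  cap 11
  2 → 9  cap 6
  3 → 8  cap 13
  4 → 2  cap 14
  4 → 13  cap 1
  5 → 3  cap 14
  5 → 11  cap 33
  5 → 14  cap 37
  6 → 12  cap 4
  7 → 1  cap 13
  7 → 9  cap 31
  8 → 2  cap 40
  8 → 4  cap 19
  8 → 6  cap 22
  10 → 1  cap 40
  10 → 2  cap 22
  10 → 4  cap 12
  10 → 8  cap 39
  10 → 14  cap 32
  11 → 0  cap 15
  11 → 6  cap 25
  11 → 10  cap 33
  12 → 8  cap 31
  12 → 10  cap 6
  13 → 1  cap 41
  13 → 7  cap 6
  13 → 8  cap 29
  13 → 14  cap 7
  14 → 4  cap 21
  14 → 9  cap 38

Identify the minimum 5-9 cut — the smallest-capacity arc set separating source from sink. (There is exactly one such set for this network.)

augment #1: 5→14→9 push 37
augment #2: 5→3→8→2→9 push 6
augment #3: 5→11→0→7→9 push 7
augment #4: 5→11→0→14→9 push 1
augment #5: 5→3→8→4→13→7→9 push 1
max flow = 52; residual-reachable set from 5 gives S-side
cut edges (S→T): {(0,7), (2,9), (4,13), (14,9)} total cap 52

Min-cut arcs: {(0,7), (2,9), (4,13), (14,9)} (total capacity 52)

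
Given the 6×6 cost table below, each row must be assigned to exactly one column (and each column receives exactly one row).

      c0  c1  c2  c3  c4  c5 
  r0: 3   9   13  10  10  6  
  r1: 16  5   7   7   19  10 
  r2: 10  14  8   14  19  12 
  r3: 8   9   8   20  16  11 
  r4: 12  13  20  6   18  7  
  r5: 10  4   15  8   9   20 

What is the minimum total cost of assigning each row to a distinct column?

Minimum assignment cost: 42

one of 2 optimal assignments: row0→col0 (cost 3), row1→col1 (cost 5), row2→col2 (cost 8), row3→col5 (cost 11), row4→col3 (cost 6), row5→col4 (cost 9)
total = 3 + 5 + 8 + 11 + 6 + 9 = 42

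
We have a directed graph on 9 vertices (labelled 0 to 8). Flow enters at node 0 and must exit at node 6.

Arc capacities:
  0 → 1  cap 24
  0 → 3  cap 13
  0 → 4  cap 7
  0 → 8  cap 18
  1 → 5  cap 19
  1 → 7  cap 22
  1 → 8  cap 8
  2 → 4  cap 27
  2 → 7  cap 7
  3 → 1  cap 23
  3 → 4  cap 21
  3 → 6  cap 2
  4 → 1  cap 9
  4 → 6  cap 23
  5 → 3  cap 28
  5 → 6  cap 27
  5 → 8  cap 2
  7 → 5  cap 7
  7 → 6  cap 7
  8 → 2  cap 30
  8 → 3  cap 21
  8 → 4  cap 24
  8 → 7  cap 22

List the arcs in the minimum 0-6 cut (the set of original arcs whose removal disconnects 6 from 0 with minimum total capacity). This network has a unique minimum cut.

Min-cut arcs: {(1,5), (3,6), (4,6), (7,5), (7,6)} (total capacity 58)

augment #1: 0→3→6 push 2
augment #2: 0→4→6 push 7
augment #3: 0→1→5→6 push 19
augment #4: 0→1→7→6 push 5
augment #5: 0→3→4→6 push 11
augment #6: 0→8→4→6 push 5
augment #7: 0→8→7→6 push 2
augment #8: 0→8→7→5→6 push 7
max flow = 58; residual-reachable set from 0 gives S-side
cut edges (S→T): {(1,5), (3,6), (4,6), (7,5), (7,6)} total cap 58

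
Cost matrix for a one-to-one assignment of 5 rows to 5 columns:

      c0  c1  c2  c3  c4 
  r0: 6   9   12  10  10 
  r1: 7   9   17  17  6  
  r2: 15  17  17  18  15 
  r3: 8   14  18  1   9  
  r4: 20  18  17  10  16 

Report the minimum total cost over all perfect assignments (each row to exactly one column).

Minimum assignment cost: 47

optimal assignment: row0→col0 (cost 6), row1→col4 (cost 6), row2→col1 (cost 17), row3→col3 (cost 1), row4→col2 (cost 17)
total = 6 + 6 + 17 + 1 + 17 = 47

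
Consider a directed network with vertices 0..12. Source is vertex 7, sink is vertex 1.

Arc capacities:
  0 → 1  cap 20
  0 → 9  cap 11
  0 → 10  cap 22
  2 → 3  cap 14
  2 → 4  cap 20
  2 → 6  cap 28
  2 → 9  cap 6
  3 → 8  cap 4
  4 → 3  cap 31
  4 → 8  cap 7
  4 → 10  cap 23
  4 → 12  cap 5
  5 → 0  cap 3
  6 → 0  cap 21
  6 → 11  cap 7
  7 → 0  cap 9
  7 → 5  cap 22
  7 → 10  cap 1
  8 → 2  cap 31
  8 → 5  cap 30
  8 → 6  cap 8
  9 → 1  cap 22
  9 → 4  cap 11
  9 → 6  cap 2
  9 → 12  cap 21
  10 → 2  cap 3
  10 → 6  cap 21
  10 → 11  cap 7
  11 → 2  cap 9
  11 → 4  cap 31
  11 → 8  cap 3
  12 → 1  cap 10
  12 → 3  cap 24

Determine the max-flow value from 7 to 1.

augment #1: 7→0→1 bottleneck 9, total now 9
augment #2: 7→5→0→1 bottleneck 3, total now 12
augment #3: 7→10→2→9→1 bottleneck 1, total now 13

Maximum flow value: 13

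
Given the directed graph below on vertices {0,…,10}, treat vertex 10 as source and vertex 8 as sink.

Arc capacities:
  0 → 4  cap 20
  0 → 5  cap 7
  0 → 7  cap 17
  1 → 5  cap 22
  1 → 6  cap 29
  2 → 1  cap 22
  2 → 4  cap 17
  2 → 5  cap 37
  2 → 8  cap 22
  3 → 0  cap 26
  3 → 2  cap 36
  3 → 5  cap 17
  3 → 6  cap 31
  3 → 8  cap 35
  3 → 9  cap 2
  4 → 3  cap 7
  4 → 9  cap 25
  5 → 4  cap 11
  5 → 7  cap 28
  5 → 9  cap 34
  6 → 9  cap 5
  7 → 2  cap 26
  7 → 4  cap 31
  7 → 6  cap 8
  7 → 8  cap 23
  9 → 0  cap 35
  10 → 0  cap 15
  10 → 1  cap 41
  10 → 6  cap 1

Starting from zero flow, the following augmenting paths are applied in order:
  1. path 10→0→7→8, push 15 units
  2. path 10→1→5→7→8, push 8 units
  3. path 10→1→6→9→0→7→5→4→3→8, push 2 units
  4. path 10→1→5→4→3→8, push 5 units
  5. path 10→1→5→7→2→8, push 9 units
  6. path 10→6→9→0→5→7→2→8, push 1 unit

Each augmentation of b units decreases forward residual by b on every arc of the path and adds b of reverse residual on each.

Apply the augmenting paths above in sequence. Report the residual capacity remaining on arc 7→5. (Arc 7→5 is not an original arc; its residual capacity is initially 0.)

Residual capacity of (7,5): 16

after path 1 (10→0→7→8, push 15): res(7,5)=0
after path 2 (10→1→5→7→8, push 8): res(7,5)=8
after path 3 (10→1→6→9→0→7→5→4→3→8, push 2): res(7,5)=6
after path 4 (10→1→5→4→3→8, push 5): res(7,5)=6
after path 5 (10→1→5→7→2→8, push 9): res(7,5)=15
after path 6 (10→6→9→0→5→7→2→8, push 1): res(7,5)=16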